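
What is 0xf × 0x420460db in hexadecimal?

0x3de41acd5

Multiply each base-16 digit by 15, carrying:
  b×15 = 165 → write 5 carry 10
  d×15+10 = 205 → write d carry 12
  0×15+12 = 12 → write c
  6×15 = 90 → write a carry 5
  4×15+5 = 65 → write 1 carry 4
  0×15+4 = 4 → write 4
  2×15 = 30 → write e carry 1
  4×15+1 = 61 → write d carry 3
  remaining carry: 3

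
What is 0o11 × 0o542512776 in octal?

0o6167642756

Multiply each base-8 digit by 9, carrying:
  6×9 = 54 → write 6 carry 6
  7×9+6 = 69 → write 5 carry 8
  7×9+8 = 71 → write 7 carry 8
  2×9+8 = 26 → write 2 carry 3
  1×9+3 = 12 → write 4 carry 1
  5×9+1 = 46 → write 6 carry 5
  2×9+5 = 23 → write 7 carry 2
  4×9+2 = 38 → write 6 carry 4
  5×9+4 = 49 → write 1 carry 6
  remaining carry: 6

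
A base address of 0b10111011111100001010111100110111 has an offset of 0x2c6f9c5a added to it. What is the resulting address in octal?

0o35030045621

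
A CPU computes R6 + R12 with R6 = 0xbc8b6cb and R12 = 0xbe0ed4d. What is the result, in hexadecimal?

0x17a9a418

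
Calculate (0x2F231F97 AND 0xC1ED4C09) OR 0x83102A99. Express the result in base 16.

0x83312E99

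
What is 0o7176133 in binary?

Each octal digit is 3 bits: 7=111 1=001 7=111 6=110 1=001 3=011 3=011.

0b111001111110001011011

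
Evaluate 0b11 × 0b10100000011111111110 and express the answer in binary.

0b111100001011111111010

Multiply each base-2 digit by 3, carrying:
  0×3 = 0 → write 0
  1×3 = 3 → write 1 carry 1
  1×3+1 = 4 → write 0 carry 2
  1×3+2 = 5 → write 1 carry 2
  1×3+2 = 5 → write 1 carry 2
  1×3+2 = 5 → write 1 carry 2
  1×3+2 = 5 → write 1 carry 2
  1×3+2 = 5 → write 1 carry 2
  1×3+2 = 5 → write 1 carry 2
  1×3+2 = 5 → write 1 carry 2
  1×3+2 = 5 → write 1 carry 2
  0×3+2 = 2 → write 0 carry 1
  0×3+1 = 1 → write 1
  0×3 = 0 → write 0
  0×3 = 0 → write 0
  0×3 = 0 → write 0
  0×3 = 0 → write 0
  1×3 = 3 → write 1 carry 1
  0×3+1 = 1 → write 1
  1×3 = 3 → write 1 carry 1
  remaining carry: 1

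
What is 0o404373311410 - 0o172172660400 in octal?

0o212200431010

Subtract column by column in base 8:
  0-0 → 0
  1-0 → 1
  4-4 → 0
  1-0 → 1
  1-6 → 3 (borrow)
  3-6-1 → 4 (borrow)
  3-2-1 → 0
  7-7 → 0
  3-1 → 2
  4-2 → 2
  0-7 → 1 (borrow)
  4-1-1 → 2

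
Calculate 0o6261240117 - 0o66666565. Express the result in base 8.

0o6172351332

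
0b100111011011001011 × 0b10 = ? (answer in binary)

0b1001110110110010110

Multiply each base-2 digit by 2, carrying:
  1×2 = 2 → write 0 carry 1
  1×2+1 = 3 → write 1 carry 1
  0×2+1 = 1 → write 1
  1×2 = 2 → write 0 carry 1
  0×2+1 = 1 → write 1
  0×2 = 0 → write 0
  1×2 = 2 → write 0 carry 1
  1×2+1 = 3 → write 1 carry 1
  0×2+1 = 1 → write 1
  1×2 = 2 → write 0 carry 1
  1×2+1 = 3 → write 1 carry 1
  0×2+1 = 1 → write 1
  1×2 = 2 → write 0 carry 1
  1×2+1 = 3 → write 1 carry 1
  1×2+1 = 3 → write 1 carry 1
  0×2+1 = 1 → write 1
  0×2 = 0 → write 0
  1×2 = 2 → write 0 carry 1
  remaining carry: 1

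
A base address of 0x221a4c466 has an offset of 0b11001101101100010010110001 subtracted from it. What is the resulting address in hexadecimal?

0b11001101101100010010110001 = 0x336c4b1 in hexadecimal.
Subtract column by column in base 16:
  6-1 → 5
  6-b → b (borrow)
  4-4-1 → f (borrow)
  c-c-1 → f (borrow)
  4-6-1 → d (borrow)
  a-3-1 → 6
  1-3 → e (borrow)
  2-0-1 → 1
  2-0 → 2

0x21e6dffb5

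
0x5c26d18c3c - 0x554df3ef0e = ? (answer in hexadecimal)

0x6d8dd9d2e

Subtract column by column in base 16:
  c-e → e (borrow)
  3-0-1 → 2
  c-f → d (borrow)
  8-e-1 → 9 (borrow)
  1-3-1 → d (borrow)
  d-f-1 → d (borrow)
  6-d-1 → 8 (borrow)
  2-4-1 → d (borrow)
  c-5-1 → 6
  5-5 → 0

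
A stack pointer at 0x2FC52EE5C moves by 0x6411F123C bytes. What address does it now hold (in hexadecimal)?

Add column by column in base 16, right to left:
  C+C = 8 carry 1
  5+3+1 = 9
  E+2 = 0 carry 1
  E+1+1 = 0 carry 1
  2+F+1 = 2 carry 1
  5+1+1 = 7
  C+1 = D
  F+4 = 3 carry 1
  2+6+1 = 9

0x93D720098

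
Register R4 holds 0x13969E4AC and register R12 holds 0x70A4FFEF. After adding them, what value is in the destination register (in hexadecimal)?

0x1AA0EE49B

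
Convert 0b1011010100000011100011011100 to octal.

Group the bits in threes: 001 011 010 100 000 011 100 011 011 100 → 1324034334.

0o1324034334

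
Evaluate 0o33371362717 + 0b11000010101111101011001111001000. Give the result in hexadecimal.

0x19EA49997

0o33371362717 = 0xDBE5E5CF in hexadecimal.
0b11000010101111101011001111001000 = 0xC2BEB3C8 in hexadecimal.
Add column by column in base 16, right to left:
  F+8 = 7 carry 1
  C+C+1 = 9 carry 1
  5+3+1 = 9
  E+B = 9 carry 1
  5+E+1 = 4 carry 1
  E+B+1 = A carry 1
  B+2+1 = E
  D+C = 9 carry 1
  final carry 1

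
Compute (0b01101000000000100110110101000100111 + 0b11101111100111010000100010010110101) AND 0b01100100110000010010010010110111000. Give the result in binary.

0b1000100100000010010010010010011000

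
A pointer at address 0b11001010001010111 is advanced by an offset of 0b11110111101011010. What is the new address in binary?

Add column by column in base 2, right to left:
  1+0 = 1
  1+1 = 0 carry 1
  1+0+1 = 0 carry 1
  0+1+1 = 0 carry 1
  1+1+1 = 1 carry 1
  0+0+1 = 1
  1+1 = 0 carry 1
  0+0+1 = 1
  0+1 = 1
  0+1 = 1
  1+1 = 0 carry 1
  0+1+1 = 0 carry 1
  1+0+1 = 0 carry 1
  0+1+1 = 0 carry 1
  0+1+1 = 0 carry 1
  1+1+1 = 1 carry 1
  1+1+1 = 1 carry 1
  final carry 1

0b111000001110110001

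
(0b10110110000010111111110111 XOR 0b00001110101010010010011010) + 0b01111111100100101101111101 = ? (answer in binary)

First 0b10110110000010111111110111 XOR 0b00001110101010010010011010 = 0b10111000101000101101101101.
Add column by column in base 2, right to left:
  1+1 = 0 carry 1
  0+0+1 = 1
  1+1 = 0 carry 1
  1+1+1 = 1 carry 1
  0+1+1 = 0 carry 1
  1+1+1 = 1 carry 1
  1+1+1 = 1 carry 1
  0+0+1 = 1
  1+1 = 0 carry 1
  1+1+1 = 1 carry 1
  0+0+1 = 1
  1+1 = 0 carry 1
  0+0+1 = 1
  0+0 = 0
  0+1 = 1
  1+0 = 1
  0+0 = 0
  1+1 = 0 carry 1
  0+1+1 = 0 carry 1
  0+1+1 = 0 carry 1
  0+1+1 = 0 carry 1
  1+1+1 = 1 carry 1
  1+1+1 = 1 carry 1
  1+1+1 = 1 carry 1
  0+1+1 = 0 carry 1
  1+0+1 = 0 carry 1
  final carry 1

0b100111000001101011011101010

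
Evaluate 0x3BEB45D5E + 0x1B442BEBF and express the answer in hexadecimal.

Add column by column in base 16, right to left:
  E+F = D carry 1
  5+B+1 = 1 carry 1
  D+E+1 = C carry 1
  5+B+1 = 1 carry 1
  4+2+1 = 7
  B+4 = F
  E+4 = 2 carry 1
  B+B+1 = 7 carry 1
  3+1+1 = 5

0x572F71C1D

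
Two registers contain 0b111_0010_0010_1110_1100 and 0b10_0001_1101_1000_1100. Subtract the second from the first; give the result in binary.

Subtract column by column in base 2:
  0-0 → 0
  0-0 → 0
  1-1 → 0
  1-1 → 0
  0-0 → 0
  1-0 → 1
  1-0 → 1
  1-1 → 0
  0-1 → 1 (borrow)
  1-0-1 → 0
  0-1 → 1 (borrow)
  0-1-1 → 0 (borrow)
  0-1-1 → 0 (borrow)
  1-0-1 → 0
  0-0 → 0
  0-0 → 0
  1-0 → 1
  1-1 → 0
  1-0 → 1

0b1010000010101100000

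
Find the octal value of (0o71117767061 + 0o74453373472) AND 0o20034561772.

0o20030160552

Add column by column in base 8, right to left:
  1+2 = 3
  6+7 = 5 carry 1
  0+4+1 = 5
  7+3 = 2 carry 1
  6+7+1 = 6 carry 1
  7+3+1 = 3 carry 1
  7+3+1 = 3 carry 1
  1+5+1 = 7
  1+4 = 5
  1+4 = 5
  7+7 = 6 carry 1
  final carry 1
Sum = 0o165573362553; now AND with 0o20034561772:
  1&0=0, 6&2=2, 5&0=0, 5&0=0, 7&3=3, 3&4=0, 3&5=1, 6&6=6, 2&1=0, 5&7=5, 5&7=5, 3&2=2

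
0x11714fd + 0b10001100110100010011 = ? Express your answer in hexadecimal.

0x11fe210

0b10001100110100010011 = 0x8cd13 in hexadecimal.
Add column by column in base 16, right to left:
  d+3 = 0 carry 1
  f+1+1 = 1 carry 1
  4+d+1 = 2 carry 1
  1+c+1 = e
  7+8 = f
  1+0 = 1
  1+0 = 1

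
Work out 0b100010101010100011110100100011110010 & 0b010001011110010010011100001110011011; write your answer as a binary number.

0b000000001010000010010100000010010010

AND bit by bit (1 only where both bits are 1):
  100010101010100011110100100011110010
& 010001011110010010011100001110011011
= 000000001010000010010100000010010010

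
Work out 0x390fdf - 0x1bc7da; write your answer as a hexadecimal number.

Subtract column by column in base 16:
  f-a → 5
  d-d → 0
  f-7 → 8
  0-c → 4 (borrow)
  9-b-1 → d (borrow)
  3-1-1 → 1

0x1d4805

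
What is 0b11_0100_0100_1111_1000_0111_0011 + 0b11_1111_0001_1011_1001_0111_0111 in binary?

0b111001101101011000111101010

Add column by column in base 2, right to left:
  1+1 = 0 carry 1
  1+1+1 = 1 carry 1
  0+1+1 = 0 carry 1
  0+0+1 = 1
  1+1 = 0 carry 1
  1+1+1 = 1 carry 1
  1+1+1 = 1 carry 1
  0+0+1 = 1
  0+1 = 1
  0+0 = 0
  0+0 = 0
  1+1 = 0 carry 1
  1+1+1 = 1 carry 1
  1+1+1 = 1 carry 1
  1+0+1 = 0 carry 1
  1+1+1 = 1 carry 1
  0+1+1 = 0 carry 1
  0+0+1 = 1
  1+0 = 1
  0+0 = 0
  0+1 = 1
  0+1 = 1
  1+1 = 0 carry 1
  0+1+1 = 0 carry 1
  1+1+1 = 1 carry 1
  1+1+1 = 1 carry 1
  final carry 1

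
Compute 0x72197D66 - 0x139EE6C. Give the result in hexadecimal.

Subtract column by column in base 16:
  6-C → A (borrow)
  6-6-1 → F (borrow)
  D-E-1 → E (borrow)
  7-E-1 → 8 (borrow)
  9-9-1 → F (borrow)
  1-3-1 → D (borrow)
  2-1-1 → 0
  7-0 → 7

0x70DF8EFA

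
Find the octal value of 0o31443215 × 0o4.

0o146215064

Multiply each base-8 digit by 4, carrying:
  5×4 = 20 → write 4 carry 2
  1×4+2 = 6 → write 6
  2×4 = 8 → write 0 carry 1
  3×4+1 = 13 → write 5 carry 1
  4×4+1 = 17 → write 1 carry 2
  4×4+2 = 18 → write 2 carry 2
  1×4+2 = 6 → write 6
  3×4 = 12 → write 4 carry 1
  remaining carry: 1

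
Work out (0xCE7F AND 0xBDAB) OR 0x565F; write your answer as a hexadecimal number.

0xDE7F

0xCE7F AND 0xBDAB = 0x8C2B.
Then OR with 0x565F.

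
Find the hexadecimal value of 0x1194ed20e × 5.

Multiply each base-16 digit by 5, carrying:
  e×5 = 70 → write 6 carry 4
  0×5+4 = 4 → write 4
  2×5 = 10 → write a
  d×5 = 65 → write 1 carry 4
  e×5+4 = 74 → write a carry 4
  4×5+4 = 24 → write 8 carry 1
  9×5+1 = 46 → write e carry 2
  1×5+2 = 7 → write 7
  1×5 = 5 → write 5

0x57e8a1a46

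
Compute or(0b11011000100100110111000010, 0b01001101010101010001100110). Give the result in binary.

0b11011101110101110111100110

OR bit by bit (1 where either bit is 1):
  11011000100100110111000010
| 01001101010101010001100110
= 11011101110101110111100110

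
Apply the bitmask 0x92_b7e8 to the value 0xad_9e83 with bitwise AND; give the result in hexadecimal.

0x809680

AND each hex digit independently (no carries):
  a&9=8, d&2=0, 9&b=9, e&7=6, 8&e=8, 3&8=0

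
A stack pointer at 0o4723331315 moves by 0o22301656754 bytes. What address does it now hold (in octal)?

Add column by column in base 8, right to left:
  5+4 = 1 carry 1
  1+5+1 = 7
  3+7 = 2 carry 1
  1+6+1 = 0 carry 1
  3+5+1 = 1 carry 1
  3+6+1 = 2 carry 1
  3+1+1 = 5
  2+0 = 2
  7+3 = 2 carry 1
  4+2+1 = 7
  0+2 = 2

0o27225210271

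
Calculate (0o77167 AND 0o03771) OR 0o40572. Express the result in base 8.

0o77167 AND 0o03771 = 0o03161.
Then OR with 0o40572.

0o43573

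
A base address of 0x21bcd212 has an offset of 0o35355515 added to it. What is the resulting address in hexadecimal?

0x2232ad5f

0o35355515 = 0x75db4d in hexadecimal.
Add column by column in base 16, right to left:
  2+d = f
  1+4 = 5
  2+b = d
  d+d = a carry 1
  c+5+1 = 2 carry 1
  b+7+1 = 3 carry 1
  1+0+1 = 2
  2+0 = 2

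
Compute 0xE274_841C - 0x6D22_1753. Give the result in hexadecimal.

0x75526CC9

Subtract column by column in base 16:
  C-3 → 9
  1-5 → C (borrow)
  4-7-1 → C (borrow)
  8-1-1 → 6
  4-2 → 2
  7-2 → 5
  2-D → 5 (borrow)
  E-6-1 → 7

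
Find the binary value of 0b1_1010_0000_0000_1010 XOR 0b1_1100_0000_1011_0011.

0b00110000010111001

XOR bit by bit (1 where the bits differ):
  11010000000001010
^ 11100000010110011
= 00110000010111001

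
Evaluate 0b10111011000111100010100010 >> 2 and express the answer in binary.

Right shift by 2: drop the 2 least-significant bits.

0b101110110001111000101000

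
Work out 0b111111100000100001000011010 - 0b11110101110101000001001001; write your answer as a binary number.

0b100000110001111000111010001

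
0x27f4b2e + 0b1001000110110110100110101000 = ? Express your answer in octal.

0o1346532326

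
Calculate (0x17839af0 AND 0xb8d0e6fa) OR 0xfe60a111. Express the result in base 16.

0xfee0a3f1

0x17839af0 AND 0xb8d0e6fa = 0x108082f0.
Then OR with 0xfe60a111.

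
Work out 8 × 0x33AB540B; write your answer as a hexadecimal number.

0x19D5AA058

Multiply each base-16 digit by 8, carrying:
  B×8 = 88 → write 8 carry 5
  0×8+5 = 5 → write 5
  4×8 = 32 → write 0 carry 2
  5×8+2 = 42 → write A carry 2
  B×8+2 = 90 → write A carry 5
  A×8+5 = 85 → write 5 carry 5
  3×8+5 = 29 → write D carry 1
  3×8+1 = 25 → write 9 carry 1
  remaining carry: 1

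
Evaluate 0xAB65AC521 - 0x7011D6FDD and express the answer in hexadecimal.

0x3B53D5544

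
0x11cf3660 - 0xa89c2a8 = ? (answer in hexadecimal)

0x74573b8

Subtract column by column in base 16:
  0-8 → 8 (borrow)
  6-a-1 → b (borrow)
  6-2-1 → 3
  3-c → 7 (borrow)
  f-9-1 → 5
  c-8 → 4
  1-a → 7 (borrow)
  1-0-1 → 0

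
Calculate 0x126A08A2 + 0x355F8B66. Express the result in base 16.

0x47C99408

Add column by column in base 16, right to left:
  2+6 = 8
  A+6 = 0 carry 1
  8+B+1 = 4 carry 1
  0+8+1 = 9
  A+F = 9 carry 1
  6+5+1 = C
  2+5 = 7
  1+3 = 4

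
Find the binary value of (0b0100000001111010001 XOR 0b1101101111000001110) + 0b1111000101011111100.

0b11000110100011011011

First 0b0100000001111010001 XOR 0b1101101111000001110 = 0b1001101110111011111.
Add column by column in base 2, right to left:
  1+0 = 1
  1+0 = 1
  1+1 = 0 carry 1
  1+1+1 = 1 carry 1
  1+1+1 = 1 carry 1
  0+1+1 = 0 carry 1
  1+1+1 = 1 carry 1
  1+1+1 = 1 carry 1
  1+0+1 = 0 carry 1
  0+1+1 = 0 carry 1
  1+0+1 = 0 carry 1
  1+1+1 = 1 carry 1
  1+0+1 = 0 carry 1
  0+0+1 = 1
  1+0 = 1
  1+1 = 0 carry 1
  0+1+1 = 0 carry 1
  0+1+1 = 0 carry 1
  1+1+1 = 1 carry 1
  final carry 1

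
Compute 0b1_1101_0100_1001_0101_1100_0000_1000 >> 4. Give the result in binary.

Right shift by 4: drop the 4 least-significant bits.

0b1110101001001010111000000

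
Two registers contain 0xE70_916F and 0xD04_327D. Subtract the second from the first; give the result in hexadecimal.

Subtract column by column in base 16:
  F-D → 2
  6-7 → F (borrow)
  1-2-1 → E (borrow)
  9-3-1 → 5
  0-4 → C (borrow)
  7-0-1 → 6
  E-D → 1

0x16C5EF2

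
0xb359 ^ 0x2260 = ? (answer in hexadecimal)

0x9139

XOR each hex digit independently (no carries):
  b^2=9, 3^2=1, 5^6=3, 9^0=9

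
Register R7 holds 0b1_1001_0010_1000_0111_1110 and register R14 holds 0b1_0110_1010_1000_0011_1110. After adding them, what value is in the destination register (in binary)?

Add column by column in base 2, right to left:
  0+0 = 0
  1+1 = 0 carry 1
  1+1+1 = 1 carry 1
  1+1+1 = 1 carry 1
  1+1+1 = 1 carry 1
  1+1+1 = 1 carry 1
  1+0+1 = 0 carry 1
  0+0+1 = 1
  0+0 = 0
  0+0 = 0
  0+0 = 0
  1+1 = 0 carry 1
  0+0+1 = 1
  1+1 = 0 carry 1
  0+0+1 = 1
  0+1 = 1
  1+0 = 1
  0+1 = 1
  0+1 = 1
  1+0 = 1
  1+1 = 0 carry 1
  final carry 1

0b1011111101000010111100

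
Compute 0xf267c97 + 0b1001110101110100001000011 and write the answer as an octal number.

0o2030262332

0xf267c97 = 0o1711476227 in octal.
0b1001110101110100001000011 = 0o116564103 in octal.
Add column by column in base 8, right to left:
  7+3 = 2 carry 1
  2+0+1 = 3
  2+1 = 3
  6+4 = 2 carry 1
  7+6+1 = 6 carry 1
  4+5+1 = 2 carry 1
  1+6+1 = 0 carry 1
  1+1+1 = 3
  7+1 = 0 carry 1
  1+0+1 = 2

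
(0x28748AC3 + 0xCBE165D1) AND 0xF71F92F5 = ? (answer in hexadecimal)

Add column by column in base 16, right to left:
  3+1 = 4
  C+D = 9 carry 1
  A+5+1 = 0 carry 1
  8+6+1 = F
  4+1 = 5
  7+E = 5 carry 1
  8+B+1 = 4 carry 1
  2+C+1 = F
Sum = 0xF455F094; now AND with 0xF71F92F5:
  F&F=F, 4&7=4, 5&1=1, 5&F=5, F&9=9, 0&2=0, 9&F=9, 4&5=4

0xF4159094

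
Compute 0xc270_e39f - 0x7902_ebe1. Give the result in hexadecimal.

0x496df7be

Subtract column by column in base 16:
  f-1 → e
  9-e → b (borrow)
  3-b-1 → 7 (borrow)
  e-e-1 → f (borrow)
  0-2-1 → d (borrow)
  7-0-1 → 6
  2-9 → 9 (borrow)
  c-7-1 → 4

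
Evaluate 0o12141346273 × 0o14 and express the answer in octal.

0o172221314304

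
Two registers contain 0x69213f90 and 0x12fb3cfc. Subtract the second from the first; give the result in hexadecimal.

Subtract column by column in base 16:
  0-c → 4 (borrow)
  9-f-1 → 9 (borrow)
  f-c-1 → 2
  3-3 → 0
  1-b → 6 (borrow)
  2-f-1 → 2 (borrow)
  9-2-1 → 6
  6-1 → 5

0x56260294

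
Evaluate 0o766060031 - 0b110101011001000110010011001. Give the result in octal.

0o112751600

0b110101011001000110010011001 = 0o653106231 in octal.
Subtract column by column in base 8:
  1-1 → 0
  3-3 → 0
  0-2 → 6 (borrow)
  0-6-1 → 1 (borrow)
  6-0-1 → 5
  0-1 → 7 (borrow)
  6-3-1 → 2
  6-5 → 1
  7-6 → 1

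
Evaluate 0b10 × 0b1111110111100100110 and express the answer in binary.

Multiply each base-2 digit by 2, carrying:
  0×2 = 0 → write 0
  1×2 = 2 → write 0 carry 1
  1×2+1 = 3 → write 1 carry 1
  0×2+1 = 1 → write 1
  0×2 = 0 → write 0
  1×2 = 2 → write 0 carry 1
  0×2+1 = 1 → write 1
  0×2 = 0 → write 0
  1×2 = 2 → write 0 carry 1
  1×2+1 = 3 → write 1 carry 1
  1×2+1 = 3 → write 1 carry 1
  1×2+1 = 3 → write 1 carry 1
  0×2+1 = 1 → write 1
  1×2 = 2 → write 0 carry 1
  1×2+1 = 3 → write 1 carry 1
  1×2+1 = 3 → write 1 carry 1
  1×2+1 = 3 → write 1 carry 1
  1×2+1 = 3 → write 1 carry 1
  1×2+1 = 3 → write 1 carry 1
  remaining carry: 1

0b11111101111001001100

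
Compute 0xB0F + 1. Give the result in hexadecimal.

0xB10

The trailing 1 digit is F (max in base 16), so adding 1 cascades: they roll to 0 and the next digit up increments.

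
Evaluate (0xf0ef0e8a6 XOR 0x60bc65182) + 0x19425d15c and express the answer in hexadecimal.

First 0xf0ef0e8a6 XOR 0x60bc65182 = 0x90536b924.
Add column by column in base 16, right to left:
  4+c = 0 carry 1
  2+5+1 = 8
  9+1 = a
  b+d = 8 carry 1
  6+5+1 = c
  3+2 = 5
  5+4 = 9
  0+9 = 9
  9+1 = a

0xa995c8a80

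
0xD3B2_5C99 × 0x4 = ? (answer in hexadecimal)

0x34EC97264

Multiply each base-16 digit by 4, carrying:
  9×4 = 36 → write 4 carry 2
  9×4+2 = 38 → write 6 carry 2
  C×4+2 = 50 → write 2 carry 3
  5×4+3 = 23 → write 7 carry 1
  2×4+1 = 9 → write 9
  B×4 = 44 → write C carry 2
  3×4+2 = 14 → write E
  D×4 = 52 → write 4 carry 3
  remaining carry: 3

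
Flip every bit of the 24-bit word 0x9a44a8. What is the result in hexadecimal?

0x65bb57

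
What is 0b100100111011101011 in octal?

Group the bits in threes: 100 100 111 011 101 011 → 447353.

0o447353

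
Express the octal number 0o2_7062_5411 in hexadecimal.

Each octal digit is 3 bits: 2=010 7=111 0=000 6=110 2=010 5=101 4=100 1=001 1=001.
Group the bits into nibbles: 0010 1110 0011 0010 1011 0000 1001 → 2e32b09.

0x2e32b09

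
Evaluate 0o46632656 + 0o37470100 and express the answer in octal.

0o106322756

Add column by column in base 8, right to left:
  6+0 = 6
  5+0 = 5
  6+1 = 7
  2+0 = 2
  3+7 = 2 carry 1
  6+4+1 = 3 carry 1
  6+7+1 = 6 carry 1
  4+3+1 = 0 carry 1
  final carry 1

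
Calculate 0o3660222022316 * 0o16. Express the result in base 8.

0o65643774401504

Multiply each base-8 digit by 14, carrying:
  6×14 = 84 → write 4 carry 10
  1×14+10 = 24 → write 0 carry 3
  3×14+3 = 45 → write 5 carry 5
  2×14+5 = 33 → write 1 carry 4
  2×14+4 = 32 → write 0 carry 4
  0×14+4 = 4 → write 4
  2×14 = 28 → write 4 carry 3
  2×14+3 = 31 → write 7 carry 3
  2×14+3 = 31 → write 7 carry 3
  0×14+3 = 3 → write 3
  6×14 = 84 → write 4 carry 10
  6×14+10 = 94 → write 6 carry 11
  3×14+11 = 53 → write 5 carry 6
  remaining carry: 6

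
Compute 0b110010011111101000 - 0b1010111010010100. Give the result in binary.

0b100111100101010100

Subtract column by column in base 2:
  0-0 → 0
  0-0 → 0
  0-1 → 1 (borrow)
  1-0-1 → 0
  0-1 → 1 (borrow)
  1-0-1 → 0
  1-0 → 1
  1-1 → 0
  1-0 → 1
  1-1 → 0
  1-1 → 0
  0-1 → 1 (borrow)
  0-0-1 → 1 (borrow)
  1-1-1 → 1 (borrow)
  0-0-1 → 1 (borrow)
  0-1-1 → 0 (borrow)
  1-0-1 → 0
  1-0 → 1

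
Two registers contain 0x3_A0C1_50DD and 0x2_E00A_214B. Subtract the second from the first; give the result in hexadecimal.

0xC0B72F92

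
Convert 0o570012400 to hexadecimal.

Each octal digit is 3 bits: 5=101 7=111 0=000 0=000 1=001 2=010 4=100 0=000 0=000.
Group the bits into nibbles: 0101 1110 0000 0001 0101 0000 0000 → 5E01500.

0x5E01500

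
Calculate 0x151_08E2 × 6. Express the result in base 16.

Multiply each base-16 digit by 6, carrying:
  2×6 = 12 → write C
  E×6 = 84 → write 4 carry 5
  8×6+5 = 53 → write 5 carry 3
  0×6+3 = 3 → write 3
  1×6 = 6 → write 6
  5×6 = 30 → write E carry 1
  1×6+1 = 7 → write 7

0x7E6354C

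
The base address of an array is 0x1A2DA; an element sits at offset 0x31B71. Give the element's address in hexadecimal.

0x4BE4B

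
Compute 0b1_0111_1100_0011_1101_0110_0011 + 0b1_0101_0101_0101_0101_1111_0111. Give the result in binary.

0b10110100011001001101011010

Add column by column in base 2, right to left:
  1+1 = 0 carry 1
  1+1+1 = 1 carry 1
  0+1+1 = 0 carry 1
  0+0+1 = 1
  0+1 = 1
  1+1 = 0 carry 1
  1+1+1 = 1 carry 1
  0+1+1 = 0 carry 1
  1+1+1 = 1 carry 1
  0+0+1 = 1
  1+1 = 0 carry 1
  1+0+1 = 0 carry 1
  1+1+1 = 1 carry 1
  1+0+1 = 0 carry 1
  0+1+1 = 0 carry 1
  0+0+1 = 1
  0+1 = 1
  0+0 = 0
  1+1 = 0 carry 1
  1+0+1 = 0 carry 1
  1+1+1 = 1 carry 1
  1+0+1 = 0 carry 1
  1+1+1 = 1 carry 1
  0+0+1 = 1
  1+1 = 0 carry 1
  final carry 1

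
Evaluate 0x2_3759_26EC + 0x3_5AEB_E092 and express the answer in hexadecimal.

Add column by column in base 16, right to left:
  C+2 = E
  E+9 = 7 carry 1
  6+0+1 = 7
  2+E = 0 carry 1
  9+B+1 = 5 carry 1
  5+E+1 = 4 carry 1
  7+A+1 = 2 carry 1
  3+5+1 = 9
  2+3 = 5

0x59245077E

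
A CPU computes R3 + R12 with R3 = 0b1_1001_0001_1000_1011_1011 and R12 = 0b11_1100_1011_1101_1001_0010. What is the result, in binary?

0b10101011101011001001101

Add column by column in base 2, right to left:
  1+0 = 1
  1+1 = 0 carry 1
  0+0+1 = 1
  1+0 = 1
  1+1 = 0 carry 1
  1+0+1 = 0 carry 1
  0+0+1 = 1
  1+1 = 0 carry 1
  0+1+1 = 0 carry 1
  0+0+1 = 1
  0+1 = 1
  1+1 = 0 carry 1
  1+1+1 = 1 carry 1
  0+1+1 = 0 carry 1
  0+0+1 = 1
  0+1 = 1
  1+0 = 1
  0+0 = 0
  0+1 = 1
  1+1 = 0 carry 1
  1+1+1 = 1 carry 1
  0+1+1 = 0 carry 1
  final carry 1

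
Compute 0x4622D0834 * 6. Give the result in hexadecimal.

Multiply each base-16 digit by 6, carrying:
  4×6 = 24 → write 8 carry 1
  3×6+1 = 19 → write 3 carry 1
  8×6+1 = 49 → write 1 carry 3
  0×6+3 = 3 → write 3
  D×6 = 78 → write E carry 4
  2×6+4 = 16 → write 0 carry 1
  2×6+1 = 13 → write D
  6×6 = 36 → write 4 carry 2
  4×6+2 = 26 → write A carry 1
  remaining carry: 1

0x1A4D0E3138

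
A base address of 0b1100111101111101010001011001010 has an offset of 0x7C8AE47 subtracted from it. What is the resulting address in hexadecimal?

0b1100111101111101010001011001010 = 0x67BEA2CA in hexadecimal.
Subtract column by column in base 16:
  A-7 → 3
  C-4 → 8
  2-E → 4 (borrow)
  A-A-1 → F (borrow)
  E-8-1 → 5
  B-C → F (borrow)
  7-7-1 → F (borrow)
  6-0-1 → 5

0x5FF5F483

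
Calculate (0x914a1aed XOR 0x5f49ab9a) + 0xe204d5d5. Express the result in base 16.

First 0x914a1aed XOR 0x5f49ab9a = 0xce03b177.
Add column by column in base 16, right to left:
  7+5 = c
  7+d = 4 carry 1
  1+5+1 = 7
  b+d = 8 carry 1
  3+4+1 = 8
  0+0 = 0
  e+2 = 0 carry 1
  c+e+1 = b carry 1
  final carry 1

0x1b008874c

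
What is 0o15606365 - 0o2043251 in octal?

0o13543114

Subtract column by column in base 8:
  5-1 → 4
  6-5 → 1
  3-2 → 1
  6-3 → 3
  0-4 → 4 (borrow)
  6-0-1 → 5
  5-2 → 3
  1-0 → 1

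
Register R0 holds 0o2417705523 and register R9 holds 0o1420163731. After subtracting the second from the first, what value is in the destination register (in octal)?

Subtract column by column in base 8:
  3-1 → 2
  2-3 → 7 (borrow)
  5-7-1 → 5 (borrow)
  5-3-1 → 1
  0-6 → 2 (borrow)
  7-1-1 → 5
  7-0 → 7
  1-2 → 7 (borrow)
  4-4-1 → 7 (borrow)
  2-1-1 → 0

0o777521572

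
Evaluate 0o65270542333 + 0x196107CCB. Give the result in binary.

0b1101000000111100110100000110100110

0o65270542333 = 0b110101010111000101100010011011011 in binary.
0x196107CCB = 0b110010110000100000111110011001011 in binary.
Add column by column in base 2, right to left:
  1+1 = 0 carry 1
  1+1+1 = 1 carry 1
  0+0+1 = 1
  1+1 = 0 carry 1
  1+0+1 = 0 carry 1
  0+0+1 = 1
  1+1 = 0 carry 1
  1+1+1 = 1 carry 1
  0+0+1 = 1
  0+0 = 0
  1+1 = 0 carry 1
  0+1+1 = 0 carry 1
  0+1+1 = 0 carry 1
  0+1+1 = 0 carry 1
  1+1+1 = 1 carry 1
  1+0+1 = 0 carry 1
  0+0+1 = 1
  1+0 = 1
  0+0 = 0
  0+0 = 0
  0+1 = 1
  1+0 = 1
  1+0 = 1
  1+0 = 1
  0+0 = 0
  1+1 = 0 carry 1
  0+1+1 = 0 carry 1
  1+0+1 = 0 carry 1
  0+1+1 = 0 carry 1
  1+0+1 = 0 carry 1
  0+0+1 = 1
  1+1 = 0 carry 1
  1+1+1 = 1 carry 1
  final carry 1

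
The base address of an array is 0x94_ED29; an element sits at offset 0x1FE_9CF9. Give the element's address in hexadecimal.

Add column by column in base 16, right to left:
  9+9 = 2 carry 1
  2+F+1 = 2 carry 1
  D+C+1 = A carry 1
  E+9+1 = 8 carry 1
  4+E+1 = 3 carry 1
  9+F+1 = 9 carry 1
  0+1+1 = 2

0x2938A22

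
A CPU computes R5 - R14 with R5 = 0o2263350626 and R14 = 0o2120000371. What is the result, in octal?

0o143350235

Subtract column by column in base 8:
  6-1 → 5
  2-7 → 3 (borrow)
  6-3-1 → 2
  0-0 → 0
  5-0 → 5
  3-0 → 3
  3-0 → 3
  6-2 → 4
  2-1 → 1
  2-2 → 0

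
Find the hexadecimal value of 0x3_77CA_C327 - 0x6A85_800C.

Subtract column by column in base 16:
  7-C → B (borrow)
  2-0-1 → 1
  3-0 → 3
  C-8 → 4
  A-5 → 5
  C-8 → 4
  7-A → D (borrow)
  7-6-1 → 0
  3-0 → 3

0x30D45431B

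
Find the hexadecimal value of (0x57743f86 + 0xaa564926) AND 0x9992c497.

Add column by column in base 16, right to left:
  6+6 = c
  8+2 = a
  f+9 = 8 carry 1
  3+4+1 = 8
  4+6 = a
  7+5 = c
  7+a = 1 carry 1
  5+a+1 = 0 carry 1
  final carry 1
Sum = 0x101ca88ac; now AND with 0x9992c497:
  1&0=0, 0&9=0, 1&9=1, c&9=8, a&2=2, 8&c=8, 8&4=0, a&9=8, c&7=4

0x1828084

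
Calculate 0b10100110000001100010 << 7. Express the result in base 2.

0b101001100000011000100000000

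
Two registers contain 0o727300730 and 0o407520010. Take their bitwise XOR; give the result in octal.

XOR each oct digit independently (no carries):
  7^4=3, 2^0=2, 7^7=0, 3^5=6, 0^2=2, 0^0=0, 7^0=7, 3^1=2, 0^0=0

0o320620720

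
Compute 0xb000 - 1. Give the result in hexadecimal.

The trailing 3 digits are 0, so subtracting 1 borrows through: they become F and the next digit up decrements.

0xafff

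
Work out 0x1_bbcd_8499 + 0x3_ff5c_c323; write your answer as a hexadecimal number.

0x5bb2a47bc

Add column by column in base 16, right to left:
  9+3 = c
  9+2 = b
  4+3 = 7
  8+c = 4 carry 1
  d+c+1 = a carry 1
  c+5+1 = 2 carry 1
  b+f+1 = b carry 1
  b+f+1 = b carry 1
  1+3+1 = 5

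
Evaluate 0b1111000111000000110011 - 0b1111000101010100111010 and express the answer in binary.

0b1101011111001

Subtract column by column in base 2:
  1-0 → 1
  1-1 → 0
  0-0 → 0
  0-1 → 1 (borrow)
  1-1-1 → 1 (borrow)
  1-1-1 → 1 (borrow)
  0-0-1 → 1 (borrow)
  0-0-1 → 1 (borrow)
  0-1-1 → 0 (borrow)
  0-0-1 → 1 (borrow)
  0-1-1 → 0 (borrow)
  0-0-1 → 1 (borrow)
  1-1-1 → 1 (borrow)
  1-0-1 → 0
  1-1 → 0
  0-0 → 0
  0-0 → 0
  0-0 → 0
  1-1 → 0
  1-1 → 0
  1-1 → 0
  1-1 → 0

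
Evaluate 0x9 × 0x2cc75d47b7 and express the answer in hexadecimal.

Multiply each base-16 digit by 9, carrying:
  7×9 = 63 → write f carry 3
  b×9+3 = 102 → write 6 carry 6
  7×9+6 = 69 → write 5 carry 4
  4×9+4 = 40 → write 8 carry 2
  d×9+2 = 119 → write 7 carry 7
  5×9+7 = 52 → write 4 carry 3
  7×9+3 = 66 → write 2 carry 4
  c×9+4 = 112 → write 0 carry 7
  c×9+7 = 115 → write 3 carry 7
  2×9+7 = 25 → write 9 carry 1
  remaining carry: 1

0x1930247856f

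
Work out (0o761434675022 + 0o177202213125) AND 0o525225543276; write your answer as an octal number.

0o120225100046

Add column by column in base 8, right to left:
  2+5 = 7
  2+2 = 4
  0+1 = 1
  5+3 = 0 carry 1
  7+1+1 = 1 carry 1
  6+2+1 = 1 carry 1
  4+2+1 = 7
  3+0 = 3
  4+2 = 6
  1+7 = 0 carry 1
  6+7+1 = 6 carry 1
  7+1+1 = 1 carry 1
  final carry 1
Sum = 0o1160637110147; now AND with 0o525225543276:
  1&0=0, 1&5=1, 6&2=2, 0&5=0, 6&2=2, 3&2=2, 7&5=5, 1&5=1, 1&4=0, 0&3=0, 1&2=0, 4&7=4, 7&6=6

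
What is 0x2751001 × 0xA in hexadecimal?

0x1892A00A

Multiply each base-16 digit by 10, carrying:
  1×10 = 10 → write A
  0×10 = 0 → write 0
  0×10 = 0 → write 0
  1×10 = 10 → write A
  5×10 = 50 → write 2 carry 3
  7×10+3 = 73 → write 9 carry 4
  2×10+4 = 24 → write 8 carry 1
  remaining carry: 1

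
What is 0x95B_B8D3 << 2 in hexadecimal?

2 bits is not a whole number of base-16 digits; in binary: 1001010110111011100011010011 << 2 = 100101011011101110001101001100.

0x256EE34C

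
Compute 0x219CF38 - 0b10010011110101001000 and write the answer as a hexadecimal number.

0b10010011110101001000 = 0x93D48 in hexadecimal.
Subtract column by column in base 16:
  8-8 → 0
  3-4 → F (borrow)
  F-D-1 → 1
  C-3 → 9
  9-9 → 0
  1-0 → 1
  2-0 → 2

0x21091F0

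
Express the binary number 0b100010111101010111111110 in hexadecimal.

0x8BD5FE

Group the bits into nibbles: 1000 1011 1101 0101 1111 1110 → 8BD5FE.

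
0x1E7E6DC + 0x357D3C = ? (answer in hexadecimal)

0x21D6418

Add column by column in base 16, right to left:
  C+C = 8 carry 1
  D+3+1 = 1 carry 1
  6+D+1 = 4 carry 1
  E+7+1 = 6 carry 1
  7+5+1 = D
  E+3 = 1 carry 1
  1+0+1 = 2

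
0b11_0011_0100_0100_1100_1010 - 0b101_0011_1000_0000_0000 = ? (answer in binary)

Subtract column by column in base 2:
  0-0 → 0
  1-0 → 1
  0-0 → 0
  1-0 → 1
  0-0 → 0
  0-0 → 0
  1-0 → 1
  1-0 → 1
  0-0 → 0
  0-0 → 0
  1-0 → 1
  0-1 → 1 (borrow)
  0-1-1 → 0 (borrow)
  0-1-1 → 0 (borrow)
  1-0-1 → 0
  0-0 → 0
  1-1 → 0
  1-0 → 1
  0-1 → 1 (borrow)
  0-0-1 → 1 (borrow)
  1-0-1 → 0
  1-0 → 1

0b1011100000110011001010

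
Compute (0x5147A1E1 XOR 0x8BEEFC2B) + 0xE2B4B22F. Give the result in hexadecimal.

First 0x5147A1E1 XOR 0x8BEEFC2B = 0xDAA95DCA.
Add column by column in base 16, right to left:
  A+F = 9 carry 1
  C+2+1 = F
  D+2 = F
  5+B = 0 carry 1
  9+4+1 = E
  A+B = 5 carry 1
  A+2+1 = D
  D+E = B carry 1
  final carry 1

0x1BD5E0FF9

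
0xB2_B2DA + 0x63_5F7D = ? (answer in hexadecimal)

Add column by column in base 16, right to left:
  A+D = 7 carry 1
  D+7+1 = 5 carry 1
  2+F+1 = 2 carry 1
  B+5+1 = 1 carry 1
  2+3+1 = 6
  B+6 = 1 carry 1
  final carry 1

0x1161257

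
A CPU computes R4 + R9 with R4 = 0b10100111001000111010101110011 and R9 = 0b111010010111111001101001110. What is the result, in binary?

0b11100001100000110100011000001

Add column by column in base 2, right to left:
  1+0 = 1
  1+1 = 0 carry 1
  0+1+1 = 0 carry 1
  0+1+1 = 0 carry 1
  1+0+1 = 0 carry 1
  1+0+1 = 0 carry 1
  1+1+1 = 1 carry 1
  0+0+1 = 1
  1+1 = 0 carry 1
  0+1+1 = 0 carry 1
  1+0+1 = 0 carry 1
  0+0+1 = 1
  1+1 = 0 carry 1
  1+1+1 = 1 carry 1
  1+1+1 = 1 carry 1
  0+1+1 = 0 carry 1
  0+1+1 = 0 carry 1
  0+1+1 = 0 carry 1
  1+0+1 = 0 carry 1
  0+1+1 = 0 carry 1
  0+0+1 = 1
  1+0 = 1
  1+1 = 0 carry 1
  1+0+1 = 0 carry 1
  0+1+1 = 0 carry 1
  0+1+1 = 0 carry 1
  1+1+1 = 1 carry 1
  0+0+1 = 1
  1+0 = 1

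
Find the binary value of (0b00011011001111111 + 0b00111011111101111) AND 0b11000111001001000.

Add column by column in base 2, right to left:
  1+1 = 0 carry 1
  1+1+1 = 1 carry 1
  1+1+1 = 1 carry 1
  1+1+1 = 1 carry 1
  1+0+1 = 0 carry 1
  1+1+1 = 1 carry 1
  1+1+1 = 1 carry 1
  0+1+1 = 0 carry 1
  0+1+1 = 0 carry 1
  1+1+1 = 1 carry 1
  1+1+1 = 1 carry 1
  0+0+1 = 1
  1+1 = 0 carry 1
  1+1+1 = 1 carry 1
  0+1+1 = 0 carry 1
  final carry 1
Sum = 0b1010111001101110; now AND with 0b11000111001001000:
  01010111001101110
& 11000111001001000
= 01000111001001000

0b1000111001001000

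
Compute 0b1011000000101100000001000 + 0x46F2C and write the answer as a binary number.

0x46F2C = 0b1000110111100101100 in binary.
Add column by column in base 2, right to left:
  0+0 = 0
  0+0 = 0
  0+1 = 1
  1+1 = 0 carry 1
  0+0+1 = 1
  0+1 = 1
  0+0 = 0
  0+0 = 0
  0+1 = 1
  0+1 = 1
  0+1 = 1
  1+1 = 0 carry 1
  1+0+1 = 0 carry 1
  0+1+1 = 0 carry 1
  1+1+1 = 1 carry 1
  0+0+1 = 1
  0+0 = 0
  0+0 = 0
  0+1 = 1
  0+0 = 0
  0+0 = 0
  1+0 = 1
  1+0 = 1
  0+0 = 0
  1+0 = 1

0b1011001001100011100110100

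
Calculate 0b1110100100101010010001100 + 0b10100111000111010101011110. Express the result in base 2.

0b100011011101100100111101010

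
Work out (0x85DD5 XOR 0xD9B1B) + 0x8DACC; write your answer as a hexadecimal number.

First 0x85DD5 XOR 0xD9B1B = 0x5C6CE.
Add column by column in base 16, right to left:
  E+C = A carry 1
  C+C+1 = 9 carry 1
  6+A+1 = 1 carry 1
  C+D+1 = A carry 1
  5+8+1 = E

0xEA19A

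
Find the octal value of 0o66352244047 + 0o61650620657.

Add column by column in base 8, right to left:
  7+7 = 6 carry 1
  4+5+1 = 2 carry 1
  0+6+1 = 7
  4+0 = 4
  4+2 = 6
  2+6 = 0 carry 1
  2+0+1 = 3
  5+5 = 2 carry 1
  3+6+1 = 2 carry 1
  6+1+1 = 0 carry 1
  6+6+1 = 5 carry 1
  final carry 1

0o150223064726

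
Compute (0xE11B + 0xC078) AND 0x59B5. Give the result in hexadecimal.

Add column by column in base 16, right to left:
  B+8 = 3 carry 1
  1+7+1 = 9
  1+0 = 1
  E+C = A carry 1
  final carry 1
Sum = 0x1A193; now AND with 0x59B5:
  1&0=0, A&5=0, 1&9=1, 9&B=9, 3&5=1

0x191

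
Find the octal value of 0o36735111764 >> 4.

4 bits is not a whole number of base-8 digits; in binary: 11110111011101001001001111110100 >> 4 = 1111011101110100100100111111.

0o1735644477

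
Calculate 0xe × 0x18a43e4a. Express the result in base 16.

Multiply each base-16 digit by 14, carrying:
  a×14 = 140 → write c carry 8
  4×14+8 = 64 → write 0 carry 4
  e×14+4 = 200 → write 8 carry 12
  3×14+12 = 54 → write 6 carry 3
  4×14+3 = 59 → write b carry 3
  a×14+3 = 143 → write f carry 8
  8×14+8 = 120 → write 8 carry 7
  1×14+7 = 21 → write 5 carry 1
  remaining carry: 1

0x158fb680c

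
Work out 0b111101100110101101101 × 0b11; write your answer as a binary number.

Multiply each base-2 digit by 3, carrying:
  1×3 = 3 → write 1 carry 1
  0×3+1 = 1 → write 1
  1×3 = 3 → write 1 carry 1
  1×3+1 = 4 → write 0 carry 2
  0×3+2 = 2 → write 0 carry 1
  1×3+1 = 4 → write 0 carry 2
  1×3+2 = 5 → write 1 carry 2
  0×3+2 = 2 → write 0 carry 1
  1×3+1 = 4 → write 0 carry 2
  0×3+2 = 2 → write 0 carry 1
  1×3+1 = 4 → write 0 carry 2
  1×3+2 = 5 → write 1 carry 2
  0×3+2 = 2 → write 0 carry 1
  0×3+1 = 1 → write 1
  1×3 = 3 → write 1 carry 1
  1×3+1 = 4 → write 0 carry 2
  0×3+2 = 2 → write 0 carry 1
  1×3+1 = 4 → write 0 carry 2
  1×3+2 = 5 → write 1 carry 2
  1×3+2 = 5 → write 1 carry 2
  1×3+2 = 5 → write 1 carry 2
  remaining carry: 10

0b10111000110100001000111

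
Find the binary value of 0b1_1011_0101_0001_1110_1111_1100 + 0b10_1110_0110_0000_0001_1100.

Add column by column in base 2, right to left:
  0+0 = 0
  0+0 = 0
  1+1 = 0 carry 1
  1+1+1 = 1 carry 1
  1+1+1 = 1 carry 1
  1+0+1 = 0 carry 1
  1+0+1 = 0 carry 1
  1+0+1 = 0 carry 1
  0+0+1 = 1
  1+0 = 1
  1+0 = 1
  1+0 = 1
  1+0 = 1
  0+1 = 1
  0+1 = 1
  0+0 = 0
  1+0 = 1
  0+1 = 1
  1+1 = 0 carry 1
  0+1+1 = 0 carry 1
  1+0+1 = 0 carry 1
  1+1+1 = 1 carry 1
  0+0+1 = 1
  1+0 = 1
  1+0 = 1

0b1111000110111111100011000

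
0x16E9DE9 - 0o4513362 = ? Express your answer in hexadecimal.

0x15C06F7

0o4513362 = 0x1296F2 in hexadecimal.
Subtract column by column in base 16:
  9-2 → 7
  E-F → F (borrow)
  D-6-1 → 6
  9-9 → 0
  E-2 → C
  6-1 → 5
  1-0 → 1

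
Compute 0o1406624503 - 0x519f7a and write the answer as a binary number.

0b1011110010011000100111001001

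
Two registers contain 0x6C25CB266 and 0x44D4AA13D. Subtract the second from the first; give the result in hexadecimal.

0x275121129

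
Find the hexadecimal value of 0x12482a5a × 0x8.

Multiply each base-16 digit by 8, carrying:
  a×8 = 80 → write 0 carry 5
  5×8+5 = 45 → write d carry 2
  a×8+2 = 82 → write 2 carry 5
  2×8+5 = 21 → write 5 carry 1
  8×8+1 = 65 → write 1 carry 4
  4×8+4 = 36 → write 4 carry 2
  2×8+2 = 18 → write 2 carry 1
  1×8+1 = 9 → write 9

0x924152d0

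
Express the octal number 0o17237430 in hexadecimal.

0x3D3F18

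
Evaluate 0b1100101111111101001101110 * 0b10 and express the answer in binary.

Multiply each base-2 digit by 2, carrying:
  0×2 = 0 → write 0
  1×2 = 2 → write 0 carry 1
  1×2+1 = 3 → write 1 carry 1
  1×2+1 = 3 → write 1 carry 1
  0×2+1 = 1 → write 1
  1×2 = 2 → write 0 carry 1
  1×2+1 = 3 → write 1 carry 1
  0×2+1 = 1 → write 1
  0×2 = 0 → write 0
  1×2 = 2 → write 0 carry 1
  0×2+1 = 1 → write 1
  1×2 = 2 → write 0 carry 1
  1×2+1 = 3 → write 1 carry 1
  1×2+1 = 3 → write 1 carry 1
  1×2+1 = 3 → write 1 carry 1
  1×2+1 = 3 → write 1 carry 1
  1×2+1 = 3 → write 1 carry 1
  1×2+1 = 3 → write 1 carry 1
  1×2+1 = 3 → write 1 carry 1
  0×2+1 = 1 → write 1
  1×2 = 2 → write 0 carry 1
  0×2+1 = 1 → write 1
  0×2 = 0 → write 0
  1×2 = 2 → write 0 carry 1
  1×2+1 = 3 → write 1 carry 1
  remaining carry: 1

0b11001011111111010011011100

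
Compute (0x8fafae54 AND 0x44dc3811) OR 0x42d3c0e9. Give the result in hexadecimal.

0x46dfe8f9

0x8fafae54 AND 0x44dc3811 = 0x048c2810.
Then OR with 0x42d3c0e9.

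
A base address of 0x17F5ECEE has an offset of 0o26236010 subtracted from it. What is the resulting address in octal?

0o2747130346

0x17F5ECEE = 0o2775366356 in octal.
Subtract column by column in base 8:
  6-0 → 6
  5-1 → 4
  3-0 → 3
  6-6 → 0
  6-3 → 3
  3-2 → 1
  5-6 → 7 (borrow)
  7-2-1 → 4
  7-0 → 7
  2-0 → 2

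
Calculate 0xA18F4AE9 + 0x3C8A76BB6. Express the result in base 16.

0x46A36B69F

Add column by column in base 16, right to left:
  9+6 = F
  E+B = 9 carry 1
  A+B+1 = 6 carry 1
  4+6+1 = B
  F+7 = 6 carry 1
  8+A+1 = 3 carry 1
  1+8+1 = A
  A+C = 6 carry 1
  0+3+1 = 4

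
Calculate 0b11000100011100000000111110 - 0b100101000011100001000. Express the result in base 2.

0b10111111110011100100110110

Subtract column by column in base 2:
  0-0 → 0
  1-0 → 1
  1-0 → 1
  1-1 → 0
  1-0 → 1
  1-0 → 1
  0-0 → 0
  0-0 → 0
  0-1 → 1 (borrow)
  0-1-1 → 0 (borrow)
  0-1-1 → 0 (borrow)
  0-0-1 → 1 (borrow)
  0-0-1 → 1 (borrow)
  0-0-1 → 1 (borrow)
  1-0-1 → 0
  1-1 → 0
  1-0 → 1
  0-1 → 1 (borrow)
  0-0-1 → 1 (borrow)
  0-0-1 → 1 (borrow)
  1-1-1 → 1 (borrow)
  0-0-1 → 1 (borrow)
  0-0-1 → 1 (borrow)
  0-0-1 → 1 (borrow)
  1-0-1 → 0
  1-0 → 1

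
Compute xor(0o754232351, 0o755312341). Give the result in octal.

0o001120010

XOR each oct digit independently (no carries):
  7^7=0, 5^5=0, 4^5=1, 2^3=1, 3^1=2, 2^2=0, 3^3=0, 5^4=1, 1^1=0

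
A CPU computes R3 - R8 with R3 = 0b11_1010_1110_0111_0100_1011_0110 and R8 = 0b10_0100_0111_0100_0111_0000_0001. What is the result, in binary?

0b1011001110010110110110101

Subtract column by column in base 2:
  0-1 → 1 (borrow)
  1-0-1 → 0
  1-0 → 1
  0-0 → 0
  1-0 → 1
  1-0 → 1
  0-0 → 0
  1-0 → 1
  0-1 → 1 (borrow)
  0-1-1 → 0 (borrow)
  1-1-1 → 1 (borrow)
  0-0-1 → 1 (borrow)
  1-0-1 → 0
  1-0 → 1
  1-1 → 0
  0-0 → 0
  0-1 → 1 (borrow)
  1-1-1 → 1 (borrow)
  1-1-1 → 1 (borrow)
  1-0-1 → 0
  0-0 → 0
  1-0 → 1
  0-1 → 1 (borrow)
  1-0-1 → 0
  1-0 → 1
  1-1 → 0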